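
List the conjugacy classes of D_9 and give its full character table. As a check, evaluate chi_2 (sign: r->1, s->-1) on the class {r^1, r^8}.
Conjugacy classes: {e} of size 1, {r^1, r^8} of size 2, {r^2, r^7} of size 2, {r^3, r^6} of size 2, {r^4, r^5} of size 2, {s, sr, ..., sr^8} of size 9.
Character table:
  irrep \ class              {e} (size 1)  {r^1, r^8} (size 2)  {r^2, r^7} (size 2)  {r^3, r^6} (size 2)  {r^4, r^5} (size 2)  {s, sr, ..., sr^8} (size 9)
  chi_1 (triv)               1             1                    1                    1                    1                    1                          
  chi_2 (sign: r->1, s->-1)  1             1                    1                    1                    1                    -1                         
  chi_3 (2d, j=1)            2             2*cos(2*pi/9)        2*cos(4*pi/9)        -1                   -2*cos(pi/9)         0                          
  chi_4 (2d, j=2)            2             2*cos(4*pi/9)        -2*cos(pi/9)         -1                   2*cos(2*pi/9)        0                          
  chi_5 (2d, j=3)            2             -1                   -1                   2                    -1                   0                          
  chi_6 (2d, j=4)            2             -2*cos(pi/9)         2*cos(2*pi/9)        -1                   2*cos(4*pi/9)        0                          

Spot check: chi_2 (sign: r->1, s->-1) on {r^1, r^8} = 1.

Derivation: D_9 has order 2*9 = 18 with 6 conjugacy classes, hence 6 irreducibles. Sum of squared dims 1 + 1 + 4 + 4 + 4 + 4 = 18 = |G|. Linear characters come from the abelianisation; the 2-dimensional irreps have character r^k -> 2*cos(2*pi*j*k/9), reflections -> 0.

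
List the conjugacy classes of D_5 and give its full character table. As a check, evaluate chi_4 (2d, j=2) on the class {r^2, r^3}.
Conjugacy classes: {e} of size 1, {r^1, r^4} of size 2, {r^2, r^3} of size 2, {s, sr, ..., sr^4} of size 5.
Character table:
  irrep \ class              {e} (size 1)  {r^1, r^4} (size 2)  {r^2, r^3} (size 2)  {s, sr, ..., sr^4} (size 5)
  chi_1 (triv)               1             1                    1                    1                          
  chi_2 (sign: r->1, s->-1)  1             1                    1                    -1                         
  chi_3 (2d, j=1)            2             -1/2 + sqrt(5)/2     -sqrt(5)/2 - 1/2     0                          
  chi_4 (2d, j=2)            2             -sqrt(5)/2 - 1/2     -1/2 + sqrt(5)/2     0                          

Spot check: chi_4 (2d, j=2) on {r^2, r^3} = -1/2 + sqrt(5)/2.

Reasoning: D_5 has order 2*5 = 10 with 4 conjugacy classes, hence 4 irreducibles. Sum of squared dims 1 + 1 + 4 + 4 = 10 = |G|. Linear characters come from the abelianisation; the 2-dimensional irreps have character r^k -> 2*cos(2*pi*j*k/5), reflections -> 0.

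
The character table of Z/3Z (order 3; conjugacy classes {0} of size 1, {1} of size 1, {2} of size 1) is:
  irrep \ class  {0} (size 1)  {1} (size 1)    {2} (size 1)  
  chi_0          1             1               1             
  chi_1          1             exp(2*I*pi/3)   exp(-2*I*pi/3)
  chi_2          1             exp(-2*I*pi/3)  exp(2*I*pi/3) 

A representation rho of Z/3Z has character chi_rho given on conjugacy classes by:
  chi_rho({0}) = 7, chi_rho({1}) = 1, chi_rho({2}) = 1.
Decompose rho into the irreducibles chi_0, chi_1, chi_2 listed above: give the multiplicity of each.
Multiplicities: chi_0: 3, chi_1: 2, chi_2: 2.

Proof sketch: Use <chi_rho, chi> = (1/|G|) sum_C |C| * chi_rho(C) * conj(chi(C)) with |G| = 3 for each irreducible chi in the table:
  <chi_rho, chi_0> = (1/3)[1*(7)*conj(1) + 1*(1)*conj(1) + 1*(1)*conj(1)]
      = (1/3)[(7) + (1) + (1)] = 9/3 = 3
  <chi_rho, chi_1> = (1/3)[1*(7)*conj(1) + 1*(1)*conj(exp(2*I*pi/3)) + 1*(1)*conj(exp(-2*I*pi/3))]
      = (1/3)[(7) + (2 + 3*exp(-2*I*pi/3) + 2*exp(2*I*pi/3)) + (2 + 2*exp(-2*I*pi/3) + 3*exp(2*I*pi/3))] = 6/3 = 2
  <chi_rho, chi_2> = (1/3)[1*(7)*conj(1) + 1*(1)*conj(exp(-2*I*pi/3)) + 1*(1)*conj(exp(2*I*pi/3))]
      = (1/3)[(7) + (2 + 2*exp(-2*I*pi/3) + 3*exp(2*I*pi/3)) + (2 + 3*exp(-2*I*pi/3) + 2*exp(2*I*pi/3))] = 6/3 = 2
(Exp terms are combined using exp(i*s)*conj(exp(i*t)) = exp(i*(s-t)), and sums of them are collapsed using the identity that for every m > 1 the m distinct m-th roots of unity sum to 0, e.g. 1 + exp(2*I*pi/3) + exp(-2*I*pi/3) = 0.)
Dimension check: dim(rho) = sum (mult * dim) = 3*1 + 2*1 + 2*1 = 7 = chi_rho(e) = 7.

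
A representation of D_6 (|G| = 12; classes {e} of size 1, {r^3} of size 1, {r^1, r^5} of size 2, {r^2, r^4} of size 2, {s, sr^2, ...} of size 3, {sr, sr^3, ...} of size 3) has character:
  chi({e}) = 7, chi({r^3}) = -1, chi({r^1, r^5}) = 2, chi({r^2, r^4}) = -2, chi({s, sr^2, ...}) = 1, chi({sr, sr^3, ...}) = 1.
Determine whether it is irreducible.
Not irreducible (reducible): <chi, chi> = 6 > 1.

Justification: <chi, chi> = (1/|G|) sum_C |C| * |chi(C)|^2 = (1/12)[1*|7|^2 + 1*|-1|^2 + 2*|2|^2 + 2*|-2|^2 + 3*|1|^2 + 3*|1|^2]
  = (1/12)[(49) + (1) + (8) + (8) + (3) + (3)] = 72/12 = 6.
A character is irreducible iff <chi, chi> = 1, so this representation is reducible.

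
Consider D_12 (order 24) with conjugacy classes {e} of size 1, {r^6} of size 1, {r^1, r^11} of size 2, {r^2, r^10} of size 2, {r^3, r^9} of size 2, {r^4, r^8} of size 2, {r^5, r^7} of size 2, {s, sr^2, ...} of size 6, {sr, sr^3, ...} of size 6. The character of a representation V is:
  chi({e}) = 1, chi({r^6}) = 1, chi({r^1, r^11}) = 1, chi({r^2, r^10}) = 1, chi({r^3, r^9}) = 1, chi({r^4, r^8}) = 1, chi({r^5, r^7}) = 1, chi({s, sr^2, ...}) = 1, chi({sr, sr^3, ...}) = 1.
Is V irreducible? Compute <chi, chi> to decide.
Irreducible: <chi, chi> = 1.

Justification: <chi, chi> = (1/|G|) sum_C |C| * |chi(C)|^2 = (1/24)[1*|1|^2 + 1*|1|^2 + 2*|1|^2 + 2*|1|^2 + 2*|1|^2 + 2*|1|^2 + 2*|1|^2 + 6*|1|^2 + 6*|1|^2]
  = (1/24)[(1) + (1) + (2) + (2) + (2) + (2) + (2) + (6) + (6)] = 24/24 = 1.
A character is irreducible iff <chi, chi> = 1, so this representation is irreducible.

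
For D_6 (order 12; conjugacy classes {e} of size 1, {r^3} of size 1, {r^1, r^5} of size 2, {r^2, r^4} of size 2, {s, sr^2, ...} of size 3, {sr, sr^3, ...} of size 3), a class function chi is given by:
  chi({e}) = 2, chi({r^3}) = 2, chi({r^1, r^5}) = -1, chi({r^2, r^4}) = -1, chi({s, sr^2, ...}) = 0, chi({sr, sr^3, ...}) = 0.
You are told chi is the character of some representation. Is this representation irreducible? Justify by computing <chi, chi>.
Irreducible: <chi, chi> = 1.

Solution. <chi, chi> = (1/|G|) sum_C |C| * |chi(C)|^2 = (1/12)[1*|2|^2 + 1*|2|^2 + 2*|-1|^2 + 2*|-1|^2 + 3*|0|^2 + 3*|0|^2]
  = (1/12)[(4) + (4) + (2) + (2) + (0) + (0)] = 12/12 = 1.
A character is irreducible iff <chi, chi> = 1, so this representation is irreducible.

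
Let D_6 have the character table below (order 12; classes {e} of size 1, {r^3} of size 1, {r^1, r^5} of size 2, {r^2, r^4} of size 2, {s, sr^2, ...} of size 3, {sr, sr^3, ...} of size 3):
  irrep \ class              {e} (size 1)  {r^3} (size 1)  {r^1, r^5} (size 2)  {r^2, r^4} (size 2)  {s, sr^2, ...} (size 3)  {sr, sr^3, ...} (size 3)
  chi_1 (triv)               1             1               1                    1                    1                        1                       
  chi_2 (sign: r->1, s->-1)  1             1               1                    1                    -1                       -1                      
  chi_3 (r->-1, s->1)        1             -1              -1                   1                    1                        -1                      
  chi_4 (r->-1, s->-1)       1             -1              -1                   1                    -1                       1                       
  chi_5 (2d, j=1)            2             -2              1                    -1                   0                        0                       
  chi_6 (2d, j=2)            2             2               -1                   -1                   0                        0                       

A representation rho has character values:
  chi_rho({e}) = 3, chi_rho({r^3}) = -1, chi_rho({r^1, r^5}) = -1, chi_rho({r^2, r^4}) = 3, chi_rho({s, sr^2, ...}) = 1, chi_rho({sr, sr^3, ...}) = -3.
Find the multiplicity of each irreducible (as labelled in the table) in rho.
Multiplicities: chi_1: 0, chi_2: 1, chi_3: 2, chi_4: 0, chi_5: 0, chi_6: 0.

Solution. Use <chi_rho, chi> = (1/|G|) sum_C |C| * chi_rho(C) * conj(chi(C)) with |G| = 12 for each irreducible chi in the table:
  <chi_rho, chi_1> = (1/12)[1*(3)*conj(1) + 1*(-1)*conj(1) + 2*(-1)*conj(1) + 2*(3)*conj(1) + 3*(1)*conj(1) + 3*(-3)*conj(1)]
      = (1/12)[(3) + (-1) + (-2) + (6) + (3) + (-9)] = 0/12 = 0
  <chi_rho, chi_2> = (1/12)[1*(3)*conj(1) + 1*(-1)*conj(1) + 2*(-1)*conj(1) + 2*(3)*conj(1) + 3*(1)*conj(-1) + 3*(-3)*conj(-1)]
      = (1/12)[(3) + (-1) + (-2) + (6) + (-3) + (9)] = 12/12 = 1
  <chi_rho, chi_3> = (1/12)[1*(3)*conj(1) + 1*(-1)*conj(-1) + 2*(-1)*conj(-1) + 2*(3)*conj(1) + 3*(1)*conj(1) + 3*(-3)*conj(-1)]
      = (1/12)[(3) + (1) + (2) + (6) + (3) + (9)] = 24/12 = 2
  <chi_rho, chi_4> = (1/12)[1*(3)*conj(1) + 1*(-1)*conj(-1) + 2*(-1)*conj(-1) + 2*(3)*conj(1) + 3*(1)*conj(-1) + 3*(-3)*conj(1)]
      = (1/12)[(3) + (1) + (2) + (6) + (-3) + (-9)] = 0/12 = 0
  <chi_rho, chi_5> = (1/12)[1*(3)*conj(2) + 1*(-1)*conj(-2) + 2*(-1)*conj(1) + 2*(3)*conj(-1) + 3*(1)*conj(0) + 3*(-3)*conj(0)]
      = (1/12)[(6) + (2) + (-2) + (-6) + (0) + (0)] = 0/12 = 0
  <chi_rho, chi_6> = (1/12)[1*(3)*conj(2) + 1*(-1)*conj(2) + 2*(-1)*conj(-1) + 2*(3)*conj(-1) + 3*(1)*conj(0) + 3*(-3)*conj(0)]
      = (1/12)[(6) + (-2) + (2) + (-6) + (0) + (0)] = 0/12 = 0
Dimension check: dim(rho) = sum (mult * dim) = 0*1 + 1*1 + 2*1 + 0*1 + 0*2 + 0*2 = 3 = chi_rho(e) = 3.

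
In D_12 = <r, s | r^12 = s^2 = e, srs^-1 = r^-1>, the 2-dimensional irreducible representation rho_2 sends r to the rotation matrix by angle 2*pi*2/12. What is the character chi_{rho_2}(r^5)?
chi_{rho_2}(r^5) = 2*cos(2*pi*2*5/12) = 1

rho_2(r^5) is rotation by angle 2*pi*2*5/12, whose trace is 2*cos(2*pi*2*5/12) = 1.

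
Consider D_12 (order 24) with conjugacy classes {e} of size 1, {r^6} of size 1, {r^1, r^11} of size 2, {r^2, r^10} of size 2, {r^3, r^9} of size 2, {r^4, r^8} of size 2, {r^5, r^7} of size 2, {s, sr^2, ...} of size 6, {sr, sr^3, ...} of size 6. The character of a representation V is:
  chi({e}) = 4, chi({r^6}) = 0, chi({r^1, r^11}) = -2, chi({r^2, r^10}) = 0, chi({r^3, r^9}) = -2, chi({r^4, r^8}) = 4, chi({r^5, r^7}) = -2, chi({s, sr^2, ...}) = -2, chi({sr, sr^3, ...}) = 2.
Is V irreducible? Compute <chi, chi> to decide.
Not irreducible (reducible): <chi, chi> = 5 > 1.

Explanation: <chi, chi> = (1/|G|) sum_C |C| * |chi(C)|^2 = (1/24)[1*|4|^2 + 1*|0|^2 + 2*|-2|^2 + 2*|0|^2 + 2*|-2|^2 + 2*|4|^2 + 2*|-2|^2 + 6*|-2|^2 + 6*|2|^2]
  = (1/24)[(16) + (0) + (8) + (0) + (8) + (32) + (8) + (24) + (24)] = 120/24 = 5.
A character is irreducible iff <chi, chi> = 1, so this representation is reducible.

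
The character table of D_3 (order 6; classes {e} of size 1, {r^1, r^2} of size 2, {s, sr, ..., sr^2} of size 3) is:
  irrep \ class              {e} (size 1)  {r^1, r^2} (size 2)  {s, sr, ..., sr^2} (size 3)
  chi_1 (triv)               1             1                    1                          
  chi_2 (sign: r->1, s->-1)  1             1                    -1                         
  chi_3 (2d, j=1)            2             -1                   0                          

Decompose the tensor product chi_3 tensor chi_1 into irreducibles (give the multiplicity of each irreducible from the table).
chi_3 tensor chi_1 = chi_3 (all other irreducibles have multiplicity 0).

Argument: The character of a tensor product is the pointwise product (chi_3 * chi_1)(C) = chi_3(C) * chi_1(C):
  {e}: (2)*(1), {r^1, r^2}: (-1)*(1), {s, sr, ..., sr^2}: (0)*(1)
so (chi_3 * chi_1) takes values
  {e} -> 2, {r^1, r^2} -> -1, {s, sr, ..., sr^2} -> 0.
Now take the inner product of this character with each irreducible chi from the table, <chi_3*chi_1, chi> = (1/6) sum_C |C| (chi_3*chi_1)(C) conj(chi(C)):
  <chi_3*chi_1, chi_1> = (1/6)[1*(2)*conj(1) + 2*(-1)*conj(1) + 3*(0)*conj(1)]
      = (1/6)[(2) + (-2) + (0)] = 0/6 = 0
  <chi_3*chi_1, chi_2> = (1/6)[1*(2)*conj(1) + 2*(-1)*conj(1) + 3*(0)*conj(-1)]
      = (1/6)[(2) + (-2) + (0)] = 0/6 = 0
  <chi_3*chi_1, chi_3> = (1/6)[1*(2)*conj(2) + 2*(-1)*conj(-1) + 3*(0)*conj(0)]
      = (1/6)[(4) + (2) + (0)] = 6/6 = 1
Hence the multiplicities are chi_3: 1. Dimension check: dim(chi_3)*dim(chi_1) = 2*1 = 2 and sum (mult * dim) = 1*2 = 2.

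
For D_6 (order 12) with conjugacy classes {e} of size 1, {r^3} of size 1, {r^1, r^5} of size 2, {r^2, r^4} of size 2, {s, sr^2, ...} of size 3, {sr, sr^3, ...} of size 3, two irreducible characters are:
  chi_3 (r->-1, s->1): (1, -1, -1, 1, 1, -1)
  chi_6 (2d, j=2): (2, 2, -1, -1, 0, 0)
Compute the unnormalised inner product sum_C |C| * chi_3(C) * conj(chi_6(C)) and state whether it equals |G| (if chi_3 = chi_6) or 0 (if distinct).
Sum = 0; so <chi_3, chi_6> = 0 (distinct irreducibles are orthogonal).

Derivation: Compute term by term over conjugacy classes (|C| * chi_3(C) * conj(chi_6(C))):
  1*(1)*conj(2) + 1*(-1)*conj(2) + 2*(-1)*conj(-1) + 2*(1)*conj(-1) + 3*(1)*conj(0) + 3*(-1)*conj(0)
  = (2) + (-2) + (2) + (-2) + (0) + (0)
  = 0.
Dividing by |G| = 12 gives 0/12 = 0, matching the row-orthogonality relation <chi_3, chi_6> = [chi_3 = chi_6].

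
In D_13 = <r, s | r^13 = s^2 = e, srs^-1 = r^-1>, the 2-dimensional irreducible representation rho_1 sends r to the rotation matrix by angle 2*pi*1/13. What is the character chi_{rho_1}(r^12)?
chi_{rho_1}(r^12) = 2*cos(2*pi*1*12/13) = 2*cos(2*pi/13)

rho_1(r^12) is rotation by angle 2*pi*1*12/13, whose trace is 2*cos(2*pi*1*12/13) = 2*cos(2*pi/13).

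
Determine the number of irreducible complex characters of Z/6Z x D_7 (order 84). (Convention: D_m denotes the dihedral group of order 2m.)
30

Argument: The number of irreducible complex representations of a finite group equals its number of conjugacy classes. For a direct product, #classes(G x H) = #classes(G) * #classes(H). Z/6Z has 6 classes (abelian), D_7 has 5 classes, so 6 * 5 = 30, so Z/6Z x D_7 (order 84) has exactly 30 irreducible complex representations.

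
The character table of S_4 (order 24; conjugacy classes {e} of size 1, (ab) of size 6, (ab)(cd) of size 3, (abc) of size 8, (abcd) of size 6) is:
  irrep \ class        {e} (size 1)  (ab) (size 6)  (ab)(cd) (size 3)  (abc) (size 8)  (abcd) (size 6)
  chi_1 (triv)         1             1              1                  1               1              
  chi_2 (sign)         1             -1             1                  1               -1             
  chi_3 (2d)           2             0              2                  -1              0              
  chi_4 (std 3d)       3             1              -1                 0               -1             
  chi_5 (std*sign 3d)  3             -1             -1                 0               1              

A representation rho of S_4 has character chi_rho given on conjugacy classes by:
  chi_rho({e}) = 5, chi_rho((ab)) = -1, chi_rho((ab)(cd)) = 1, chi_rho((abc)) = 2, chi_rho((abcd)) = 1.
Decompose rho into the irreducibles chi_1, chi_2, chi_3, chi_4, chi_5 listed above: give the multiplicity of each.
Multiplicities: chi_1: 1, chi_2: 1, chi_3: 0, chi_4: 0, chi_5: 1.

Justification: Use <chi_rho, chi> = (1/|G|) sum_C |C| * chi_rho(C) * conj(chi(C)) with |G| = 24 for each irreducible chi in the table:
  <chi_rho, chi_1> = (1/24)[1*(5)*conj(1) + 6*(-1)*conj(1) + 3*(1)*conj(1) + 8*(2)*conj(1) + 6*(1)*conj(1)]
      = (1/24)[(5) + (-6) + (3) + (16) + (6)] = 24/24 = 1
  <chi_rho, chi_2> = (1/24)[1*(5)*conj(1) + 6*(-1)*conj(-1) + 3*(1)*conj(1) + 8*(2)*conj(1) + 6*(1)*conj(-1)]
      = (1/24)[(5) + (6) + (3) + (16) + (-6)] = 24/24 = 1
  <chi_rho, chi_3> = (1/24)[1*(5)*conj(2) + 6*(-1)*conj(0) + 3*(1)*conj(2) + 8*(2)*conj(-1) + 6*(1)*conj(0)]
      = (1/24)[(10) + (0) + (6) + (-16) + (0)] = 0/24 = 0
  <chi_rho, chi_4> = (1/24)[1*(5)*conj(3) + 6*(-1)*conj(1) + 3*(1)*conj(-1) + 8*(2)*conj(0) + 6*(1)*conj(-1)]
      = (1/24)[(15) + (-6) + (-3) + (0) + (-6)] = 0/24 = 0
  <chi_rho, chi_5> = (1/24)[1*(5)*conj(3) + 6*(-1)*conj(-1) + 3*(1)*conj(-1) + 8*(2)*conj(0) + 6*(1)*conj(1)]
      = (1/24)[(15) + (6) + (-3) + (0) + (6)] = 24/24 = 1
Dimension check: dim(rho) = sum (mult * dim) = 1*1 + 1*1 + 0*2 + 0*3 + 1*3 = 5 = chi_rho(e) = 5.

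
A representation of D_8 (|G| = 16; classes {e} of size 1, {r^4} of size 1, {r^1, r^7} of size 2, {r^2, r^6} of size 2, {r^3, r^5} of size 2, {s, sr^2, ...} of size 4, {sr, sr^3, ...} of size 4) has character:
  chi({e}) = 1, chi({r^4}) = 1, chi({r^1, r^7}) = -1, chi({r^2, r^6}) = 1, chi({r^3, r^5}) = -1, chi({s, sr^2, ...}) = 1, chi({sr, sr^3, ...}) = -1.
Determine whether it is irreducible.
Irreducible: <chi, chi> = 1.

Reasoning: <chi, chi> = (1/|G|) sum_C |C| * |chi(C)|^2 = (1/16)[1*|1|^2 + 1*|1|^2 + 2*|-1|^2 + 2*|1|^2 + 2*|-1|^2 + 4*|1|^2 + 4*|-1|^2]
  = (1/16)[(1) + (1) + (2) + (2) + (2) + (4) + (4)] = 16/16 = 1.
A character is irreducible iff <chi, chi> = 1, so this representation is irreducible.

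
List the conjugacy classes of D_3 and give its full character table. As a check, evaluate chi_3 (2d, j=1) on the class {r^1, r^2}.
Conjugacy classes: {e} of size 1, {r^1, r^2} of size 2, {s, sr, ..., sr^2} of size 3.
Character table:
  irrep \ class              {e} (size 1)  {r^1, r^2} (size 2)  {s, sr, ..., sr^2} (size 3)
  chi_1 (triv)               1             1                    1                          
  chi_2 (sign: r->1, s->-1)  1             1                    -1                         
  chi_3 (2d, j=1)            2             -1                   0                          

Spot check: chi_3 (2d, j=1) on {r^1, r^2} = -1.

D_3 has order 2*3 = 6 with 3 conjugacy classes, hence 3 irreducibles. Sum of squared dims 1 + 1 + 4 = 6 = |G|. Linear characters come from the abelianisation; the 2-dimensional irreps have character r^k -> 2*cos(2*pi*j*k/3), reflections -> 0.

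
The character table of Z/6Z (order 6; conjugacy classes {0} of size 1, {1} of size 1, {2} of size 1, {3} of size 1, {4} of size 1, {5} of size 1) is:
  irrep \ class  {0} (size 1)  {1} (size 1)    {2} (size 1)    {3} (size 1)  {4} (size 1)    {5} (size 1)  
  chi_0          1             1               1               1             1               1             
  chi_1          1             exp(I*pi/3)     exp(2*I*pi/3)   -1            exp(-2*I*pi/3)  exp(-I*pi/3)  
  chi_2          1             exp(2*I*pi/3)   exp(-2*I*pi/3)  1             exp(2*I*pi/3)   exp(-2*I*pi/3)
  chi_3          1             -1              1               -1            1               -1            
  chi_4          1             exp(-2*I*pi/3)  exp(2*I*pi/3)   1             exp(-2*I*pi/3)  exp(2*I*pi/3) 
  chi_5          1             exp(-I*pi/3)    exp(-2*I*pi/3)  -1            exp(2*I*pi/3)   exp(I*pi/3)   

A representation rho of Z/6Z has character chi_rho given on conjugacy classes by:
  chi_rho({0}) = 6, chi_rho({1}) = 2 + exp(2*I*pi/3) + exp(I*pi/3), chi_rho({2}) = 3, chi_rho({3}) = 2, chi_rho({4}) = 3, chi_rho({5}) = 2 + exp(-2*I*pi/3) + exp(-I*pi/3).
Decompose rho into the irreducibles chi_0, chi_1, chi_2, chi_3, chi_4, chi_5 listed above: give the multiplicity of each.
Multiplicities: chi_0: 3, chi_1: 1, chi_2: 1, chi_3: 1, chi_4: 0, chi_5: 0.

Derivation: Use <chi_rho, chi> = (1/|G|) sum_C |C| * chi_rho(C) * conj(chi(C)) with |G| = 6 for each irreducible chi in the table:
  <chi_rho, chi_0> = (1/6)[1*(6)*conj(1) + 1*(2 + exp(2*I*pi/3) + exp(I*pi/3))*conj(1) + 1*(3)*conj(1) + 1*(2)*conj(1) + 1*(3)*conj(1) + 1*(2 + exp(-2*I*pi/3) + exp(-I*pi/3))*conj(1)]
      = (1/6)[(6) + (2 + exp(2*I*pi/3) + exp(I*pi/3)) + (3) + (2) + (3) + (2 + exp(-2*I*pi/3) + exp(-I*pi/3))] = 18/6 = 3
  <chi_rho, chi_1> = (1/6)[1*(6)*conj(1) + 1*(2 + exp(2*I*pi/3) + exp(I*pi/3))*conj(exp(I*pi/3)) + 1*(3)*conj(exp(2*I*pi/3)) + 1*(2)*conj(-1) + 1*(3)*conj(exp(-2*I*pi/3)) + 1*(2 + exp(-2*I*pi/3) + exp(-I*pi/3))*conj(exp(-I*pi/3))]
      = (1/6)[(6) + (1 + 2*exp(-I*pi/3) + exp(I*pi/3)) + (1 + 4*exp(-2*I*pi/3) + exp(2*I*pi/3)) + (-2) + (1 + exp(-2*I*pi/3) + 4*exp(2*I*pi/3)) + (1 + exp(-I*pi/3) + 2*exp(I*pi/3))] = 6/6 = 1
  <chi_rho, chi_2> = (1/6)[1*(6)*conj(1) + 1*(2 + exp(2*I*pi/3) + exp(I*pi/3))*conj(exp(2*I*pi/3)) + 1*(3)*conj(exp(-2*I*pi/3)) + 1*(2)*conj(1) + 1*(3)*conj(exp(2*I*pi/3)) + 1*(2 + exp(-2*I*pi/3) + exp(-I*pi/3))*conj(exp(-2*I*pi/3))]
      = (1/6)[(6) + (1 + 2*exp(-2*I*pi/3) + exp(-I*pi/3)) + (1 + exp(-2*I*pi/3) + 4*exp(2*I*pi/3)) + (2) + (1 + 4*exp(-2*I*pi/3) + exp(2*I*pi/3)) + (1 + exp(I*pi/3) + 2*exp(2*I*pi/3))] = 6/6 = 1
  <chi_rho, chi_3> = (1/6)[1*(6)*conj(1) + 1*(2 + exp(2*I*pi/3) + exp(I*pi/3))*conj(-1) + 1*(3)*conj(1) + 1*(2)*conj(-1) + 1*(3)*conj(1) + 1*(2 + exp(-2*I*pi/3) + exp(-I*pi/3))*conj(-1)]
      = (1/6)[(6) + (-2 - exp(I*pi/3) - exp(2*I*pi/3)) + (3) + (-2) + (3) + (-2 - exp(-I*pi/3) - exp(-2*I*pi/3))] = 6/6 = 1
  <chi_rho, chi_4> = (1/6)[1*(6)*conj(1) + 1*(2 + exp(2*I*pi/3) + exp(I*pi/3))*conj(exp(-2*I*pi/3)) + 1*(3)*conj(exp(2*I*pi/3)) + 1*(2)*conj(1) + 1*(3)*conj(exp(-2*I*pi/3)) + 1*(2 + exp(-2*I*pi/3) + exp(-I*pi/3))*conj(exp(2*I*pi/3))]
      = (1/6)[(6) + (-1 + exp(-2*I*pi/3) + 2*exp(2*I*pi/3)) + (1 + 4*exp(-2*I*pi/3) + exp(2*I*pi/3)) + (2) + (1 + exp(-2*I*pi/3) + 4*exp(2*I*pi/3)) + (-1 + 2*exp(-2*I*pi/3) + exp(2*I*pi/3))] = 0/6 = 0
  <chi_rho, chi_5> = (1/6)[1*(6)*conj(1) + 1*(2 + exp(2*I*pi/3) + exp(I*pi/3))*conj(exp(-I*pi/3)) + 1*(3)*conj(exp(-2*I*pi/3)) + 1*(2)*conj(-1) + 1*(3)*conj(exp(2*I*pi/3)) + 1*(2 + exp(-2*I*pi/3) + exp(-I*pi/3))*conj(exp(I*pi/3))]
      = (1/6)[(6) + (-1 + exp(2*I*pi/3) + 2*exp(I*pi/3)) + (1 + exp(-2*I*pi/3) + 4*exp(2*I*pi/3)) + (-2) + (1 + 4*exp(-2*I*pi/3) + exp(2*I*pi/3)) + (-1 + 2*exp(-I*pi/3) + exp(-2*I*pi/3))] = 0/6 = 0
(Exp terms are combined using exp(i*s)*conj(exp(i*t)) = exp(i*(s-t)), and sums of them are collapsed using the identity that for every m > 1 the m distinct m-th roots of unity sum to 0, e.g. 1 + exp(2*I*pi/3) + exp(-2*I*pi/3) = 0.)
Dimension check: dim(rho) = sum (mult * dim) = 3*1 + 1*1 + 1*1 + 1*1 + 0*1 + 0*1 = 6 = chi_rho(e) = 6.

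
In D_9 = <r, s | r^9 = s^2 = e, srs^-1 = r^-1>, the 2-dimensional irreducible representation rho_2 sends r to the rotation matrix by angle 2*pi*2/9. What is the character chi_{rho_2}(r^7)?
chi_{rho_2}(r^7) = 2*cos(2*pi*2*7/9) = -2*cos(pi/9)

Derivation: rho_2(r^7) is rotation by angle 2*pi*2*7/9, whose trace is 2*cos(2*pi*2*7/9) = -2*cos(pi/9).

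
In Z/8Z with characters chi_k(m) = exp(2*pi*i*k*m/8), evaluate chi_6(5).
chi_6(5) = zeta_8^30 = -I

Proof sketch: chi_6(5) = zeta_8^(6*5) = zeta_8^30. Since zeta_8^8 = 1, this equals zeta_8^6 = exp(2*pi*i*6/8) = -I.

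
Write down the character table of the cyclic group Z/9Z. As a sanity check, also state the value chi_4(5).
Character table of Z/9Z (irreps indexed chi_0,...,chi_8 with chi_k(m) = zeta_9^(k*m), zeta_9 = exp(2*pi*i/9)):
  irrep \ class  {0} (size 1)  {1} (size 1)    {2} (size 1)    {3} (size 1)    {4} (size 1)    {5} (size 1)    {6} (size 1)    {7} (size 1)    {8} (size 1)  
  chi_0          1             1               1               1               1               1               1               1               1             
  chi_1          1             exp(2*I*pi/9)   exp(4*I*pi/9)   exp(2*I*pi/3)   exp(8*I*pi/9)   exp(-8*I*pi/9)  exp(-2*I*pi/3)  exp(-4*I*pi/9)  exp(-2*I*pi/9)
  chi_2          1             exp(4*I*pi/9)   exp(8*I*pi/9)   exp(-2*I*pi/3)  exp(-2*I*pi/9)  exp(2*I*pi/9)   exp(2*I*pi/3)   exp(-8*I*pi/9)  exp(-4*I*pi/9)
  chi_3          1             exp(2*I*pi/3)   exp(-2*I*pi/3)  1               exp(2*I*pi/3)   exp(-2*I*pi/3)  1               exp(2*I*pi/3)   exp(-2*I*pi/3)
  chi_4          1             exp(8*I*pi/9)   exp(-2*I*pi/9)  exp(2*I*pi/3)   exp(-4*I*pi/9)  exp(4*I*pi/9)   exp(-2*I*pi/3)  exp(2*I*pi/9)   exp(-8*I*pi/9)
  chi_5          1             exp(-8*I*pi/9)  exp(2*I*pi/9)   exp(-2*I*pi/3)  exp(4*I*pi/9)   exp(-4*I*pi/9)  exp(2*I*pi/3)   exp(-2*I*pi/9)  exp(8*I*pi/9) 
  chi_6          1             exp(-2*I*pi/3)  exp(2*I*pi/3)   1               exp(-2*I*pi/3)  exp(2*I*pi/3)   1               exp(-2*I*pi/3)  exp(2*I*pi/3) 
  chi_7          1             exp(-4*I*pi/9)  exp(-8*I*pi/9)  exp(2*I*pi/3)   exp(2*I*pi/9)   exp(-2*I*pi/9)  exp(-2*I*pi/3)  exp(8*I*pi/9)   exp(4*I*pi/9) 
  chi_8          1             exp(-2*I*pi/9)  exp(-4*I*pi/9)  exp(-2*I*pi/3)  exp(-8*I*pi/9)  exp(8*I*pi/9)   exp(2*I*pi/3)   exp(4*I*pi/9)   exp(2*I*pi/9) 

Spot check: chi_4(5) = zeta_9^(4*5) = zeta_9^20 = exp(4*I*pi/9).

Derivation: Z/9Z is abelian, so all 9 irreducible complex representations are 1-dimensional. They are given by chi_k(m) = zeta_9^(k*m) for k = 0,...,8. Row orthogonality: sum_m chi_k(m) conj(chi_l(m)) = 9 * [k = l].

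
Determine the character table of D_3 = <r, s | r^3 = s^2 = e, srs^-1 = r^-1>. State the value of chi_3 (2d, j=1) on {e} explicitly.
Conjugacy classes: {e} of size 1, {r^1, r^2} of size 2, {s, sr, ..., sr^2} of size 3.
Character table:
  irrep \ class              {e} (size 1)  {r^1, r^2} (size 2)  {s, sr, ..., sr^2} (size 3)
  chi_1 (triv)               1             1                    1                          
  chi_2 (sign: r->1, s->-1)  1             1                    -1                         
  chi_3 (2d, j=1)            2             -1                   0                          

Spot check: chi_3 (2d, j=1) on {e} = 2.

Solution. D_3 has order 2*3 = 6 with 3 conjugacy classes, hence 3 irreducibles. Sum of squared dims 1 + 1 + 4 = 6 = |G|. Linear characters come from the abelianisation; the 2-dimensional irreps have character r^k -> 2*cos(2*pi*j*k/3), reflections -> 0.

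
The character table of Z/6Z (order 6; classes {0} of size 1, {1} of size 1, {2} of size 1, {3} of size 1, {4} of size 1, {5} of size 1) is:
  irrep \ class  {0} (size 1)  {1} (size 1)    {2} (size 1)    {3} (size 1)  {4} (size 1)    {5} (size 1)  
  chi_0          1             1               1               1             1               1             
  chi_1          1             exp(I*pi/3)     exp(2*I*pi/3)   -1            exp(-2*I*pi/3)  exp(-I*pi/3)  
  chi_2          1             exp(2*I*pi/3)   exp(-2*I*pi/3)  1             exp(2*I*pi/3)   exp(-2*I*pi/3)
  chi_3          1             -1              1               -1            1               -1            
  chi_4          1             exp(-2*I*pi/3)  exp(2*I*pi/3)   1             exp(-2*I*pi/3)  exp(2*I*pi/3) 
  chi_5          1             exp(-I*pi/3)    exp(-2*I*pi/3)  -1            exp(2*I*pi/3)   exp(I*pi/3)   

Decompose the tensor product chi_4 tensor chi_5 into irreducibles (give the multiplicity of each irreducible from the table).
chi_4 tensor chi_5 = chi_3 (all other irreducibles have multiplicity 0).

Justification: The character of a tensor product is the pointwise product (chi_4 * chi_5)(C) = chi_4(C) * chi_5(C):
  {0}: (1)*(1), {1}: (exp(-2*I*pi/3))*(exp(-I*pi/3)), {2}: (exp(2*I*pi/3))*(exp(-2*I*pi/3)), {3}: (1)*(-1), {4}: (exp(-2*I*pi/3))*(exp(2*I*pi/3)), {5}: (exp(2*I*pi/3))*(exp(I*pi/3))
so (chi_4 * chi_5) takes values
  {0} -> 1, {1} -> -1, {2} -> 1, {3} -> -1, {4} -> 1, {5} -> -1.
Now take the inner product of this character with each irreducible chi from the table, <chi_4*chi_5, chi> = (1/6) sum_C |C| (chi_4*chi_5)(C) conj(chi(C)):
  <chi_4*chi_5, chi_0> = (1/6)[1*(1)*conj(1) + 1*(-1)*conj(1) + 1*(1)*conj(1) + 1*(-1)*conj(1) + 1*(1)*conj(1) + 1*(-1)*conj(1)]
      = (1/6)[(1) + (-1) + (1) + (-1) + (1) + (-1)] = 0/6 = 0
  <chi_4*chi_5, chi_1> = (1/6)[1*(1)*conj(1) + 1*(-1)*conj(exp(I*pi/3)) + 1*(1)*conj(exp(2*I*pi/3)) + 1*(-1)*conj(-1) + 1*(1)*conj(exp(-2*I*pi/3)) + 1*(-1)*conj(exp(-I*pi/3))]
      = (1/6)[(1) + (-exp(-I*pi/3)) + (exp(-2*I*pi/3)) + (1) + (exp(2*I*pi/3)) + (-exp(I*pi/3))] = 0/6 = 0
  <chi_4*chi_5, chi_2> = (1/6)[1*(1)*conj(1) + 1*(-1)*conj(exp(2*I*pi/3)) + 1*(1)*conj(exp(-2*I*pi/3)) + 1*(-1)*conj(1) + 1*(1)*conj(exp(2*I*pi/3)) + 1*(-1)*conj(exp(-2*I*pi/3))]
      = (1/6)[(1) + (-exp(-2*I*pi/3)) + (exp(2*I*pi/3)) + (-1) + (exp(-2*I*pi/3)) + (-exp(2*I*pi/3))] = 0/6 = 0
  <chi_4*chi_5, chi_3> = (1/6)[1*(1)*conj(1) + 1*(-1)*conj(-1) + 1*(1)*conj(1) + 1*(-1)*conj(-1) + 1*(1)*conj(1) + 1*(-1)*conj(-1)]
      = (1/6)[(1) + (1) + (1) + (1) + (1) + (1)] = 6/6 = 1
  <chi_4*chi_5, chi_4> = (1/6)[1*(1)*conj(1) + 1*(-1)*conj(exp(-2*I*pi/3)) + 1*(1)*conj(exp(2*I*pi/3)) + 1*(-1)*conj(1) + 1*(1)*conj(exp(-2*I*pi/3)) + 1*(-1)*conj(exp(2*I*pi/3))]
      = (1/6)[(1) + (-exp(2*I*pi/3)) + (exp(-2*I*pi/3)) + (-1) + (exp(2*I*pi/3)) + (-exp(-2*I*pi/3))] = 0/6 = 0
  <chi_4*chi_5, chi_5> = (1/6)[1*(1)*conj(1) + 1*(-1)*conj(exp(-I*pi/3)) + 1*(1)*conj(exp(-2*I*pi/3)) + 1*(-1)*conj(-1) + 1*(1)*conj(exp(2*I*pi/3)) + 1*(-1)*conj(exp(I*pi/3))]
      = (1/6)[(1) + (-exp(I*pi/3)) + (exp(2*I*pi/3)) + (1) + (exp(-2*I*pi/3)) + (-exp(-I*pi/3))] = 0/6 = 0
(Exp terms are combined using exp(i*s)*conj(exp(i*t)) = exp(i*(s-t)), and sums of them are collapsed using the identity that for every m > 1 the m distinct m-th roots of unity sum to 0, e.g. 1 + exp(2*I*pi/3) + exp(-2*I*pi/3) = 0.)
Hence the multiplicities are chi_3: 1. Dimension check: dim(chi_4)*dim(chi_5) = 1*1 = 1 and sum (mult * dim) = 1*1 = 1.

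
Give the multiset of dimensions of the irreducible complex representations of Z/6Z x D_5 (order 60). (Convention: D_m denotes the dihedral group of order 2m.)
Dimensions: 1, 1, 1, 1, 1, 1, 1, 1, 1, 1, 1, 1, 2, 2, 2, 2, 2, 2, 2, 2, 2, 2, 2, 2

There are 24 irreducibles (= number of conjugacy classes). Their dimensions d_i satisfy sum d_i^2 = |G| = 60: 1 + 1 + 1 + 1 + 1 + 1 + 1 + 1 + 1 + 1 + 1 + 1 + 4 + 4 + 4 + 4 + 4 + 4 + 4 + 4 + 4 + 4 + 4 + 4 = 60. (For the product with Z/6Z: each of the 6 1-dim characters of Z/6Z tensors with each irrep of D_5, giving 6 copies of each D_5-dimension.)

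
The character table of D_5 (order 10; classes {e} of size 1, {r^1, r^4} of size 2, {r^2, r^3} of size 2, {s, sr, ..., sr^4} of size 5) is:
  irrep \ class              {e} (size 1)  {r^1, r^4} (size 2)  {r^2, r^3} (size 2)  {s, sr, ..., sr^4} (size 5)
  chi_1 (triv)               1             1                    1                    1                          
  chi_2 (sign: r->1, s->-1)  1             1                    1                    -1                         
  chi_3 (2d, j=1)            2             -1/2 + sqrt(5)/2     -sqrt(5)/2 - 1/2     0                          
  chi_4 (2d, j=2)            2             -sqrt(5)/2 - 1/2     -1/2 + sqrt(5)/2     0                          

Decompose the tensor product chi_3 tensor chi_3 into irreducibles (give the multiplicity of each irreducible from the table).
chi_3 tensor chi_3 = chi_1 + chi_2 + chi_4 (all other irreducibles have multiplicity 0).

Details: The character of a tensor product is the pointwise product (chi_3 * chi_3)(C) = chi_3(C) * chi_3(C):
  {e}: (2)*(2), {r^1, r^4}: (-1/2 + sqrt(5)/2)*(-1/2 + sqrt(5)/2), {r^2, r^3}: (-sqrt(5)/2 - 1/2)*(-sqrt(5)/2 - 1/2), {s, sr, ..., sr^4}: (0)*(0)
so (chi_3 * chi_3) takes values
  {e} -> 4, {r^1, r^4} -> 3/2 - sqrt(5)/2, {r^2, r^3} -> sqrt(5)/2 + 3/2, {s, sr, ..., sr^4} -> 0.
Now take the inner product of this character with each irreducible chi from the table, <chi_3*chi_3, chi> = (1/10) sum_C |C| (chi_3*chi_3)(C) conj(chi(C)):
  <chi_3*chi_3, chi_1> = (1/10)[1*(4)*conj(1) + 2*(3/2 - sqrt(5)/2)*conj(1) + 2*(sqrt(5)/2 + 3/2)*conj(1) + 5*(0)*conj(1)]
      = (1/10)[(4) + (3 - sqrt(5)) + (sqrt(5) + 3) + (0)] = 10/10 = 1
  <chi_3*chi_3, chi_2> = (1/10)[1*(4)*conj(1) + 2*(3/2 - sqrt(5)/2)*conj(1) + 2*(sqrt(5)/2 + 3/2)*conj(1) + 5*(0)*conj(-1)]
      = (1/10)[(4) + (3 - sqrt(5)) + (sqrt(5) + 3) + (0)] = 10/10 = 1
  <chi_3*chi_3, chi_3> = (1/10)[1*(4)*conj(2) + 2*(3/2 - sqrt(5)/2)*conj(-1/2 + sqrt(5)/2) + 2*(sqrt(5)/2 + 3/2)*conj(-sqrt(5)/2 - 1/2) + 5*(0)*conj(0)]
      = (1/10)[(8) + (-4 + 2*sqrt(5)) + (-2*sqrt(5) - 4) + (0)] = 0/10 = 0
  <chi_3*chi_3, chi_4> = (1/10)[1*(4)*conj(2) + 2*(3/2 - sqrt(5)/2)*conj(-sqrt(5)/2 - 1/2) + 2*(sqrt(5)/2 + 3/2)*conj(-1/2 + sqrt(5)/2) + 5*(0)*conj(0)]
      = (1/10)[(8) + (1 - sqrt(5)) + (1 + sqrt(5)) + (0)] = 10/10 = 1
Hence the multiplicities are chi_1: 1, chi_2: 1, chi_4: 1. Dimension check: dim(chi_3)*dim(chi_3) = 2*2 = 4 and sum (mult * dim) = 1*1 + 1*1 + 1*2 = 4.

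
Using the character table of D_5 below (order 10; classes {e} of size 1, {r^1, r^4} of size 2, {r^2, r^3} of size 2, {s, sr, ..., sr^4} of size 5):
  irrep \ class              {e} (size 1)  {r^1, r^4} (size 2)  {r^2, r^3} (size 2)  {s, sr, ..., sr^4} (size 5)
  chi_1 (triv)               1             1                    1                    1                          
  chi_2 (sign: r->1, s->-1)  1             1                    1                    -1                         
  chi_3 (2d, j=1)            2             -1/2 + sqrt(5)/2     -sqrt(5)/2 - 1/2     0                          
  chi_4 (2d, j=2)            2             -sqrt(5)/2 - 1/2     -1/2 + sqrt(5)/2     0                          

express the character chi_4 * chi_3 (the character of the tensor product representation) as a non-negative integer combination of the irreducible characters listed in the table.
chi_4 tensor chi_3 = chi_3 + chi_4 (all other irreducibles have multiplicity 0).

Working: The character of a tensor product is the pointwise product (chi_4 * chi_3)(C) = chi_4(C) * chi_3(C):
  {e}: (2)*(2), {r^1, r^4}: (-sqrt(5)/2 - 1/2)*(-1/2 + sqrt(5)/2), {r^2, r^3}: (-1/2 + sqrt(5)/2)*(-sqrt(5)/2 - 1/2), {s, sr, ..., sr^4}: (0)*(0)
so (chi_4 * chi_3) takes values
  {e} -> 4, {r^1, r^4} -> -1, {r^2, r^3} -> -1, {s, sr, ..., sr^4} -> 0.
Now take the inner product of this character with each irreducible chi from the table, <chi_4*chi_3, chi> = (1/10) sum_C |C| (chi_4*chi_3)(C) conj(chi(C)):
  <chi_4*chi_3, chi_1> = (1/10)[1*(4)*conj(1) + 2*(-1)*conj(1) + 2*(-1)*conj(1) + 5*(0)*conj(1)]
      = (1/10)[(4) + (-2) + (-2) + (0)] = 0/10 = 0
  <chi_4*chi_3, chi_2> = (1/10)[1*(4)*conj(1) + 2*(-1)*conj(1) + 2*(-1)*conj(1) + 5*(0)*conj(-1)]
      = (1/10)[(4) + (-2) + (-2) + (0)] = 0/10 = 0
  <chi_4*chi_3, chi_3> = (1/10)[1*(4)*conj(2) + 2*(-1)*conj(-1/2 + sqrt(5)/2) + 2*(-1)*conj(-sqrt(5)/2 - 1/2) + 5*(0)*conj(0)]
      = (1/10)[(8) + (1 - sqrt(5)) + (1 + sqrt(5)) + (0)] = 10/10 = 1
  <chi_4*chi_3, chi_4> = (1/10)[1*(4)*conj(2) + 2*(-1)*conj(-sqrt(5)/2 - 1/2) + 2*(-1)*conj(-1/2 + sqrt(5)/2) + 5*(0)*conj(0)]
      = (1/10)[(8) + (1 + sqrt(5)) + (1 - sqrt(5)) + (0)] = 10/10 = 1
Hence the multiplicities are chi_3: 1, chi_4: 1. Dimension check: dim(chi_4)*dim(chi_3) = 2*2 = 4 and sum (mult * dim) = 1*2 + 1*2 = 4.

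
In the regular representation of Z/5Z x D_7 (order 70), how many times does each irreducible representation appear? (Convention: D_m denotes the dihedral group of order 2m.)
Each irreducible V_i of dimension d_i appears with multiplicity d_i, i.e. rho_reg = (direct sum over all irreducibles V_i) d_i V_i. The irreducible dimensions for Z/5Z x D_7 are 1, 1, 1, 1, 1, 1, 1, 1, 1, 1, 2, 2, 2, 2, 2, 2, 2, 2, 2, 2, 2, 2, 2, 2, 2: 10 irreducibles of dimension 1, each with multiplicity 1; 15 irreducibles of dimension 2, each with multiplicity 2. Total dimension 10*1*1 + 15*2*2 = 70 = |G|.

Derivation: General theorem: in the regular representation of a finite group G, each irreducible appears with multiplicity equal to its dimension. Check: dim(rho_reg) = sum d_i^2 = 1 + 1 + 1 + 1 + 1 + 1 + 1 + 1 + 1 + 1 + 4 + 4 + 4 + 4 + 4 + 4 + 4 + 4 + 4 + 4 + 4 + 4 + 4 + 4 + 4 = 70 = |G|.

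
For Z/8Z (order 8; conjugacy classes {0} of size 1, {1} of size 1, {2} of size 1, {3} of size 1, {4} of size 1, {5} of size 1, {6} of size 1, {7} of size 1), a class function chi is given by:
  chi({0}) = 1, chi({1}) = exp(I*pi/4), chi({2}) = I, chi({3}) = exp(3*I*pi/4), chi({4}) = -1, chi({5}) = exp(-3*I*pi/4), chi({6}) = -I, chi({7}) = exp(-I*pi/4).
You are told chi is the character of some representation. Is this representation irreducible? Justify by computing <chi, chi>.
Irreducible: <chi, chi> = 1.

Reasoning: <chi, chi> = (1/|G|) sum_C |C| * |chi(C)|^2 = (1/8)[1*|1|^2 + 1*|exp(I*pi/4)|^2 + 1*|I|^2 + 1*|exp(3*I*pi/4)|^2 + 1*|-1|^2 + 1*|exp(-3*I*pi/4)|^2 + 1*|-I|^2 + 1*|exp(-I*pi/4)|^2]
  = (1/8)[(1) + (1) + (1) + (1) + (1) + (1) + (1) + (1)] = 8/8 = 1.
(Exp terms are combined using exp(i*s)*conj(exp(i*t)) = exp(i*(s-t)), and sums of them are collapsed using the identity that for every m > 1 the m distinct m-th roots of unity sum to 0, e.g. 1 + exp(2*I*pi/3) + exp(-2*I*pi/3) = 0.)
A character is irreducible iff <chi, chi> = 1, so this representation is irreducible.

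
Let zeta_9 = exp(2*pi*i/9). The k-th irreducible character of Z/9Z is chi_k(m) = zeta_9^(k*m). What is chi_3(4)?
chi_3(4) = zeta_9^12 = exp(2*I*pi/3)

Reasoning: chi_3(4) = zeta_9^(3*4) = zeta_9^12. Since zeta_9^9 = 1, this equals zeta_9^3 = exp(2*pi*i*3/9) = exp(2*I*pi/3).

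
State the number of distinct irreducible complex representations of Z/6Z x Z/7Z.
42

Reasoning: The number of irreducible complex representations of a finite group equals its number of conjugacy classes. Z/6Z x Z/7Z is abelian of order 42, so every element is its own conjugacy class: 42 classes, so Z/6Z x Z/7Z (order 42) has exactly 42 irreducible complex representations.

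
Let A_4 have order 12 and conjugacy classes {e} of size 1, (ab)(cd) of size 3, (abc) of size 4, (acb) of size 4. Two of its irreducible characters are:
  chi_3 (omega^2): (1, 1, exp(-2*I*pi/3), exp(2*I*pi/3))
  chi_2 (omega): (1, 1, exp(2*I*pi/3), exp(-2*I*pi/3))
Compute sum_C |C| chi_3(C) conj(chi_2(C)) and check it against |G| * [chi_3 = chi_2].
Sum = 0; so <chi_3, chi_2> = 0 (distinct irreducibles are orthogonal).

Derivation: Compute term by term over conjugacy classes (|C| * chi_3(C) * conj(chi_2(C))):
  1*(1)*conj(1) + 3*(1)*conj(1) + 4*(exp(-2*I*pi/3))*conj(exp(2*I*pi/3)) + 4*(exp(2*I*pi/3))*conj(exp(-2*I*pi/3))
  = (1) + (3) + (4*exp(2*I*pi/3)) + (4*exp(-2*I*pi/3))
  = 0.
(Exp terms are combined using exp(i*s)*conj(exp(i*t)) = exp(i*(s-t)), and sums of them are collapsed using the identity that for every m > 1 the m distinct m-th roots of unity sum to 0, e.g. 1 + exp(2*I*pi/3) + exp(-2*I*pi/3) = 0.)
Dividing by |G| = 12 gives 0/12 = 0, matching the row-orthogonality relation <chi_3, chi_2> = [chi_3 = chi_2].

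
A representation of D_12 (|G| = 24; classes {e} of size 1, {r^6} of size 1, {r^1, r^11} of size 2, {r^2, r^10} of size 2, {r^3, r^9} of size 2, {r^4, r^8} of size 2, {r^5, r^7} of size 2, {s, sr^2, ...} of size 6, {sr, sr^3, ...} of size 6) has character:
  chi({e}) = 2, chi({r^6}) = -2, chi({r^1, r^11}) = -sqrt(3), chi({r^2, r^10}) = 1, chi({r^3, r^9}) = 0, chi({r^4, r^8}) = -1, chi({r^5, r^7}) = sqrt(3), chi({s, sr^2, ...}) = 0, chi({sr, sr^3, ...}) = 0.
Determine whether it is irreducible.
Irreducible: <chi, chi> = 1.

Solution. <chi, chi> = (1/|G|) sum_C |C| * |chi(C)|^2 = (1/24)[1*|2|^2 + 1*|-2|^2 + 2*|-sqrt(3)|^2 + 2*|1|^2 + 2*|0|^2 + 2*|-1|^2 + 2*|sqrt(3)|^2 + 6*|0|^2 + 6*|0|^2]
  = (1/24)[(4) + (4) + (6) + (2) + (0) + (2) + (6) + (0) + (0)] = 24/24 = 1.
A character is irreducible iff <chi, chi> = 1, so this representation is irreducible.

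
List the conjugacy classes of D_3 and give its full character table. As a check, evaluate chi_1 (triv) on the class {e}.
Conjugacy classes: {e} of size 1, {r^1, r^2} of size 2, {s, sr, ..., sr^2} of size 3.
Character table:
  irrep \ class              {e} (size 1)  {r^1, r^2} (size 2)  {s, sr, ..., sr^2} (size 3)
  chi_1 (triv)               1             1                    1                          
  chi_2 (sign: r->1, s->-1)  1             1                    -1                         
  chi_3 (2d, j=1)            2             -1                   0                          

Spot check: chi_1 (triv) on {e} = 1.

Proof sketch: D_3 has order 2*3 = 6 with 3 conjugacy classes, hence 3 irreducibles. Sum of squared dims 1 + 1 + 4 = 6 = |G|. Linear characters come from the abelianisation; the 2-dimensional irreps have character r^k -> 2*cos(2*pi*j*k/3), reflections -> 0.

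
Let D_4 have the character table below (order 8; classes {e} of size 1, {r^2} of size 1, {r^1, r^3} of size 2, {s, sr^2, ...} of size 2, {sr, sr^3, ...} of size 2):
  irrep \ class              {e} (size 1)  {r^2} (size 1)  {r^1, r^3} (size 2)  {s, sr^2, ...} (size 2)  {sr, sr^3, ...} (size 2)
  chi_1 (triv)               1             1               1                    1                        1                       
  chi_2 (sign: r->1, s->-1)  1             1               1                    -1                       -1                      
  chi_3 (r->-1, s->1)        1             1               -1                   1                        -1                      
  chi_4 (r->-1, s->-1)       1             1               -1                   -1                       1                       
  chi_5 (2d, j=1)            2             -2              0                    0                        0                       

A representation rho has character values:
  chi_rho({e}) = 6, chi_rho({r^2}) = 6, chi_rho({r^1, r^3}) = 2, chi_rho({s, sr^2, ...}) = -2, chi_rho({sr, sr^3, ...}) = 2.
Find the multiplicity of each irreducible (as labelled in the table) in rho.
Multiplicities: chi_1: 2, chi_2: 2, chi_3: 0, chi_4: 2, chi_5: 0.

Working: Use <chi_rho, chi> = (1/|G|) sum_C |C| * chi_rho(C) * conj(chi(C)) with |G| = 8 for each irreducible chi in the table:
  <chi_rho, chi_1> = (1/8)[1*(6)*conj(1) + 1*(6)*conj(1) + 2*(2)*conj(1) + 2*(-2)*conj(1) + 2*(2)*conj(1)]
      = (1/8)[(6) + (6) + (4) + (-4) + (4)] = 16/8 = 2
  <chi_rho, chi_2> = (1/8)[1*(6)*conj(1) + 1*(6)*conj(1) + 2*(2)*conj(1) + 2*(-2)*conj(-1) + 2*(2)*conj(-1)]
      = (1/8)[(6) + (6) + (4) + (4) + (-4)] = 16/8 = 2
  <chi_rho, chi_3> = (1/8)[1*(6)*conj(1) + 1*(6)*conj(1) + 2*(2)*conj(-1) + 2*(-2)*conj(1) + 2*(2)*conj(-1)]
      = (1/8)[(6) + (6) + (-4) + (-4) + (-4)] = 0/8 = 0
  <chi_rho, chi_4> = (1/8)[1*(6)*conj(1) + 1*(6)*conj(1) + 2*(2)*conj(-1) + 2*(-2)*conj(-1) + 2*(2)*conj(1)]
      = (1/8)[(6) + (6) + (-4) + (4) + (4)] = 16/8 = 2
  <chi_rho, chi_5> = (1/8)[1*(6)*conj(2) + 1*(6)*conj(-2) + 2*(2)*conj(0) + 2*(-2)*conj(0) + 2*(2)*conj(0)]
      = (1/8)[(12) + (-12) + (0) + (0) + (0)] = 0/8 = 0
Dimension check: dim(rho) = sum (mult * dim) = 2*1 + 2*1 + 0*1 + 2*1 + 0*2 = 6 = chi_rho(e) = 6.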